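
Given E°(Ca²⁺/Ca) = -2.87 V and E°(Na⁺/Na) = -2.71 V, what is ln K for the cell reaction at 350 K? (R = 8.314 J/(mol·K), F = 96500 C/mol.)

E°_cell = -2.71 − (-2.87) = 0.16 V, with n = 2 electrons transferred.
At equilibrium E = 0, so the Nernst equation gives ln K = nFE°/RT = (2)(96500)(0.16)/((8.314)(350)) = 10.61.

ln K = 10.6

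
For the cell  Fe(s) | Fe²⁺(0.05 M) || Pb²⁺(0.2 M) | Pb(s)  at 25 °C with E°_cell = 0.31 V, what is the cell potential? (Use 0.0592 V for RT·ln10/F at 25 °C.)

Balancing electrons gives n = 2; the reaction quotient is Q = [Fe²⁺]/[Pb²⁺] = 0.250.
At 25 °C, E = E° − (0.0592/n) log Q = 0.31 − (0.0592/2)(-0.602) = 0.310 + 0.018 = 0.328 V.

0.328 V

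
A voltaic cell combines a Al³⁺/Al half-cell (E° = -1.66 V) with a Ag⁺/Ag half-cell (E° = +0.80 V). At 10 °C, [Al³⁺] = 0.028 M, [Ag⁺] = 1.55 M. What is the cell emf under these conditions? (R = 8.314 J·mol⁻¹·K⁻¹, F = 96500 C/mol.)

2.50 V

The Ag⁺/Ag couple has the higher reduction potential and acts as the cathode, so E°_cell = +0.80 − (-1.66) = 2.46 V.
Balancing electrons gives n = 3; the reaction quotient is Q = [Al³⁺]/[Ag⁺]^3 = 0.00752.
E = E° − (RT/nF) ln Q = 2.46 − (8.314×283)/(3×96500) × (-4.890) = 2.460 + 0.040 = 2.500 V.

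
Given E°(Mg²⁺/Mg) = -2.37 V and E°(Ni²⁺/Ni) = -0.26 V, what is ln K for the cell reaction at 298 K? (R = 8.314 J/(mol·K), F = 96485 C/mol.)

E°_cell = -0.26 − (-2.37) = 2.11 V, with n = 2 electrons transferred.
At equilibrium E = 0, so the Nernst equation gives ln K = nFE°/RT = (2)(96485)(2.11)/((8.314)(298)) = 164.34.

ln K = 164.3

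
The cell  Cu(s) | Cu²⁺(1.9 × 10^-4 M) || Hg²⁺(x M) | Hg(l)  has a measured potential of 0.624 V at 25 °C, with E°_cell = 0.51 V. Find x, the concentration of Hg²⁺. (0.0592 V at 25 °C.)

From the Nernst equation, log Q = n(E° − E)/0.0592 = 2(0.51 − 0.624)/0.0592 = -3.851, so Q = 1.41 × 10^-4.
With Q = [Cu²⁺]/[Hg²⁺] and the known concentrations, [Hg²⁺] in the denominator gives [Hg²⁺] = 1.3 M.

1.3 M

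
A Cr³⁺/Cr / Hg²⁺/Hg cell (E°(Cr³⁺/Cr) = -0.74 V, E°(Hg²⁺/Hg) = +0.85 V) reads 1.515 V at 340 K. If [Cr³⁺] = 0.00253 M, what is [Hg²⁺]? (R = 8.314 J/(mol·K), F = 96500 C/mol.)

1.1 × 10^-4 M

From the Nernst equation, ln Q = nF(E° − E)/RT = 6×96500×(1.59 − 1.515)/(8.314×340) = 15.362, so Q = 4.7 × 10^6.
With Q = [Cr³⁺]^2/[Hg²⁺]^3 and the known concentrations, [Hg²⁺]^3 in the denominator gives [Hg²⁺] = 1.1 × 10^-4 M.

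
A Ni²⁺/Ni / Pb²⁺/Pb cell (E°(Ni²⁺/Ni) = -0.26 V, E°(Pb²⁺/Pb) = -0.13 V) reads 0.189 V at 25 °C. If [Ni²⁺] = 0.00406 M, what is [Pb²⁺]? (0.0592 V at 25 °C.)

0.4 M

From the Nernst equation, log Q = n(E° − E)/0.0592 = 2(0.13 − 0.189)/0.0592 = -1.993, so Q = 0.0102.
With Q = [Ni²⁺]/[Pb²⁺] and the known concentrations, [Pb²⁺] in the denominator gives [Pb²⁺] = 0.4 M.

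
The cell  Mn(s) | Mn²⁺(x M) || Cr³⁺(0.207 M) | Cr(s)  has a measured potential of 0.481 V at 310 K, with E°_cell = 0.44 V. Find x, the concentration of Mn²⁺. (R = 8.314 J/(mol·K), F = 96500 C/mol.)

From the Nernst equation, ln Q = nF(E° − E)/RT = 6×96500×(0.44 − 0.481)/(8.314×310) = -9.211, so Q = 1 × 10^-4.
With Q = [Mn²⁺]^3/[Cr³⁺]^2 and the known concentrations, [Mn²⁺]^3 in the numerator gives [Mn²⁺] = 0.016 M.

0.016 M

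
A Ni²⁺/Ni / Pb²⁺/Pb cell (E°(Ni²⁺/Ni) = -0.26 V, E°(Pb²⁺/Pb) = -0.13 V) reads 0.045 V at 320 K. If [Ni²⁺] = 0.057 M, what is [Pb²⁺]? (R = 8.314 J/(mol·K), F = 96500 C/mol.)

From the Nernst equation, ln Q = nF(E° − E)/RT = 2×96500×(0.13 − 0.045)/(8.314×320) = 6.166, so Q = 476.
With Q = [Ni²⁺]/[Pb²⁺] and the known concentrations, [Pb²⁺] in the denominator gives [Pb²⁺] = 1.2 × 10^-4 M.

1.2 × 10^-4 M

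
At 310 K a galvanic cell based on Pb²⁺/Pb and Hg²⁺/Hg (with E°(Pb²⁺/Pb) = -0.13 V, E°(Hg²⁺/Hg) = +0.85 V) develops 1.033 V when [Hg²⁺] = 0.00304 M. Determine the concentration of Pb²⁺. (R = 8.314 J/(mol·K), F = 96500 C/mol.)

From the Nernst equation, ln Q = nF(E° − E)/RT = 2×96500×(0.98 − 1.033)/(8.314×310) = -3.969, so Q = 0.0189.
With Q = [Pb²⁺]/[Hg²⁺] and the known concentrations, [Pb²⁺] in the numerator gives [Pb²⁺] = 5.7 × 10^-5 M.

5.7 × 10^-5 M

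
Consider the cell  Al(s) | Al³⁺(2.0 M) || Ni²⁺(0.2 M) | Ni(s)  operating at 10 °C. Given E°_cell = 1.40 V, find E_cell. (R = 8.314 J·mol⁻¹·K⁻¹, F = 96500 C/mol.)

Balancing electrons gives n = 6; the reaction quotient is Q = [Al³⁺]^2/[Ni²⁺]^3 = 500.
E = E° − (RT/nF) ln Q = 1.40 − (8.314×283)/(6×96500) × (6.215) = 1.400 − 0.025 = 1.375 V.

1.37 V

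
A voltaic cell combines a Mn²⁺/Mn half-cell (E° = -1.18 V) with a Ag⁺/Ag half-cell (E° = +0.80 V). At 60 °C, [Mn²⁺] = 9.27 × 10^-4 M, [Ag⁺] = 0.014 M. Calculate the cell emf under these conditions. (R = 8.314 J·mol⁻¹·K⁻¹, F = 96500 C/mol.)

1.96 V

The Ag⁺/Ag couple has the higher reduction potential and acts as the cathode, so E°_cell = +0.80 − (-1.18) = 1.98 V.
Balancing electrons gives n = 2; the reaction quotient is Q = [Mn²⁺]/[Ag⁺]^2 = 4.73.
E = E° − (RT/nF) ln Q = 1.98 − (8.314×333)/(2×96500) × (1.554) = 1.980 − 0.022 = 1.958 V.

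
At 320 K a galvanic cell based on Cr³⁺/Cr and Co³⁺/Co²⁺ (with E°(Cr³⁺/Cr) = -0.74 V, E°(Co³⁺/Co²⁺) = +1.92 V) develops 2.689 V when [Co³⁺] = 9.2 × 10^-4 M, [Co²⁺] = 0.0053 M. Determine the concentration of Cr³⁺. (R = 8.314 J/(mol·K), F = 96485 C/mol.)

From the Nernst equation, ln Q = nF(E° − E)/RT = 3×96485×(2.66 − 2.689)/(8.314×320) = -3.155, so Q = 0.0426.
With Q = [Cr³⁺]·[Co²⁺]^3/[Co³⁺]^3 and the known concentrations, [Cr³⁺] in the numerator gives [Cr³⁺] = 2.2 × 10^-4 M.

2.2 × 10^-4 M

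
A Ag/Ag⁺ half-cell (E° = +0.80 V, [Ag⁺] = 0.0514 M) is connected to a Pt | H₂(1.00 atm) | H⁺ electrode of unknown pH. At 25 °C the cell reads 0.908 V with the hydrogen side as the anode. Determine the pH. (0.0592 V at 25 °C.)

E°_cell = 0.80 V and n = 2.
log Q = n(E° − E)/0.0592 = 2×(0.80 − 0.908)/0.0592 = -3.649.
With Q = [H⁺]^2 / ([Ag⁺]^2·P(H₂)), solving for [H⁺] gives log[H⁺] = -3.113, so pH = 3.11.

pH = 3.11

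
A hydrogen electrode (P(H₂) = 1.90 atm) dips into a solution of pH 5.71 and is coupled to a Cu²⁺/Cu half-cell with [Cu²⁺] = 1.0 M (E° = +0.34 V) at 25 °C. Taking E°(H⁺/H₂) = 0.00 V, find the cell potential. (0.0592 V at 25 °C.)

The Cu²⁺/Cu couple is the cathode, so E°_cell = 0.34 V; n = 2.
[H⁺] = 10^(−5.71) = 1.9 × 10^-6 M, and Q = [H⁺]^2 / ([Cu²⁺]·P(H₂)) = 2 × 10^-12.
E = E° − (0.0592/2) log Q = 0.34 − (0.0592/2)(-11.699) = 0.686 V.

0.69 V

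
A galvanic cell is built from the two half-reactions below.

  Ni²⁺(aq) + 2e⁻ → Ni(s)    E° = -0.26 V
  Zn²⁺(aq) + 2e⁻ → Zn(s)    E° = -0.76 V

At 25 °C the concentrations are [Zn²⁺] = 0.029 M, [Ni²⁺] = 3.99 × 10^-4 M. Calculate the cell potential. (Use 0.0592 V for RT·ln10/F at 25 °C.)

0.445 V

The Ni²⁺/Ni couple has the higher reduction potential and acts as the cathode, so E°_cell = -0.26 − (-0.76) = 0.50 V.
Balancing electrons gives n = 2; the reaction quotient is Q = [Zn²⁺]/[Ni²⁺] = 72.7.
At 25 °C, E = E° − (0.0592/n) log Q = 0.50 − (0.0592/2)(1.861) = 0.500 − 0.055 = 0.445 V.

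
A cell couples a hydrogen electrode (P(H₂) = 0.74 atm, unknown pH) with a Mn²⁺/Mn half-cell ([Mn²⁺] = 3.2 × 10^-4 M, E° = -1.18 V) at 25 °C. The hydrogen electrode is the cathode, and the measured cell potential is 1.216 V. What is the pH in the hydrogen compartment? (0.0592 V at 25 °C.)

pH = 1.20

E°_cell = 1.18 V and n = 2.
log Q = n(E° − E)/0.0592 = 2×(1.18 − 1.216)/0.0592 = -1.216.
With Q = [Mn²⁺]·P(H₂) / [H⁺]^2, solving for [H⁺] gives log[H⁺] = -1.205, so pH = 1.20.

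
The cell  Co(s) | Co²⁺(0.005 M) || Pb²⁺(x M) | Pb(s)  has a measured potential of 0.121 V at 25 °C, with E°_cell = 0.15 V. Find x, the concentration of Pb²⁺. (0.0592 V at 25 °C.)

5.2 × 10^-4 M

From the Nernst equation, log Q = n(E° − E)/0.0592 = 2(0.15 − 0.121)/0.0592 = 0.980, so Q = 9.54.
With Q = [Co²⁺]/[Pb²⁺] and the known concentrations, [Pb²⁺] in the denominator gives [Pb²⁺] = 5.2 × 10^-4 M.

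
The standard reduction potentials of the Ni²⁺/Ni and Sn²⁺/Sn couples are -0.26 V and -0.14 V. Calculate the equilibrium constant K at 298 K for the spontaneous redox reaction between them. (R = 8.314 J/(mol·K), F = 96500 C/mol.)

1.1 × 10^4

E°_cell = -0.14 − (-0.26) = 0.12 V, with n = 2 electrons transferred.
At equilibrium E = 0, so the Nernst equation gives ln K = nFE°/RT = (2)(96500)(0.12)/((8.314)(298)) = 9.35.
K = e^9.35 = 1.1 × 10^4.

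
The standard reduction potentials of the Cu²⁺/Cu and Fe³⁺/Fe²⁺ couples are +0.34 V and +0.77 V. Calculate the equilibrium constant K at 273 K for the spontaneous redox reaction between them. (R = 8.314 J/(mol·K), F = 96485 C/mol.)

7.5 × 10^15

E°_cell = +0.77 − (+0.34) = 0.43 V, with n = 2 electrons transferred.
At equilibrium E = 0, so the Nernst equation gives ln K = nFE°/RT = (2)(96485)(0.43)/((8.314)(273)) = 36.56.
K = e^36.56 = 7.5 × 10^15.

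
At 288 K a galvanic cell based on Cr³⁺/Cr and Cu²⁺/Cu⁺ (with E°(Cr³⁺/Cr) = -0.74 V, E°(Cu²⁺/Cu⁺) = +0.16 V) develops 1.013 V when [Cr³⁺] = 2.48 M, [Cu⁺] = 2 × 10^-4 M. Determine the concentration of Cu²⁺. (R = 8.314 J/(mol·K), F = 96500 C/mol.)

From the Nernst equation, ln Q = nF(E° − E)/RT = 3×96500×(0.90 − 1.013)/(8.314×288) = -13.662, so Q = 1.17 × 10^-6.
With Q = [Cr³⁺]·[Cu⁺]^3/[Cu²⁺]^3 and the known concentrations, [Cu²⁺]^3 in the denominator gives [Cu²⁺] = 0.026 M.

0.026 M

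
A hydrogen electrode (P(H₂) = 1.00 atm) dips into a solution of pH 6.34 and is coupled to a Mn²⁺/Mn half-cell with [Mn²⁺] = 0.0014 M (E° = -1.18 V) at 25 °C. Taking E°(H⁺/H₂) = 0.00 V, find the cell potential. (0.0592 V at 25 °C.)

0.89 V

The hydrogen couple is the cathode, so E°_cell = 1.18 V; n = 2.
[H⁺] = 10^(−6.34) = 4.6 × 10^-7 M, and Q = [Mn²⁺]·P(H₂) / [H⁺]^2 = 6.7 × 10^9.
E = E° − (0.0592/2) log Q = 1.18 − (0.0592/2)(9.826) = 0.889 V.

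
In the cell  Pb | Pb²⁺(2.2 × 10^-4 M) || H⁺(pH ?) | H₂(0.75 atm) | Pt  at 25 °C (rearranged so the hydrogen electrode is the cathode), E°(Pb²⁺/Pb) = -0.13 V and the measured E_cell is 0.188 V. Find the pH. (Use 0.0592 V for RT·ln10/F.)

pH = 0.91

E°_cell = 0.13 V and n = 2.
log Q = n(E° − E)/0.0592 = 2×(0.13 − 0.188)/0.0592 = -1.959.
With Q = [Pb²⁺]·P(H₂) / [H⁺]^2, solving for [H⁺] gives log[H⁺] = -0.912, so pH = 0.91.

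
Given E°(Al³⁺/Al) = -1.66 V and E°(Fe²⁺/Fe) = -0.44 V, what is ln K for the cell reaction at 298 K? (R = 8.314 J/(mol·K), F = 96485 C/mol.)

E°_cell = -0.44 − (-1.66) = 1.22 V, with n = 6 electrons transferred.
At equilibrium E = 0, so the Nernst equation gives ln K = nFE°/RT = (6)(96485)(1.22)/((8.314)(298)) = 285.07.

ln K = 285.1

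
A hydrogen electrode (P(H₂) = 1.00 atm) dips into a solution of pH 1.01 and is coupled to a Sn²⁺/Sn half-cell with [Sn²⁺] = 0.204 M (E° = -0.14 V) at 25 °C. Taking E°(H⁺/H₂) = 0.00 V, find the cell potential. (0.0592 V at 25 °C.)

0.10 V

The hydrogen couple is the cathode, so E°_cell = 0.14 V; n = 2.
[H⁺] = 10^(−1.01) = 0.098 M, and Q = [Sn²⁺]·P(H₂) / [H⁺]^2 = 21.4.
E = E° − (0.0592/2) log Q = 0.14 − (0.0592/2)(1.330) = 0.101 V.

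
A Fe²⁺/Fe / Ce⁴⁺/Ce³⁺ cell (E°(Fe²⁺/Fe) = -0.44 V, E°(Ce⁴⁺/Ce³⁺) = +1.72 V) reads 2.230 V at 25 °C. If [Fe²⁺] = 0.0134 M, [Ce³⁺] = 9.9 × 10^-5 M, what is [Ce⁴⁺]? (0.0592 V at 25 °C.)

From the Nernst equation, log Q = n(E° − E)/0.0592 = 2(2.16 − 2.230)/0.0592 = -2.365, so Q = 0.00432.
With Q = [Fe²⁺]·[Ce³⁺]^2/[Ce⁴⁺]^2 and the known concentrations, [Ce⁴⁺]^2 in the denominator gives [Ce⁴⁺] = 1.7 × 10^-4 M.

1.7 × 10^-4 M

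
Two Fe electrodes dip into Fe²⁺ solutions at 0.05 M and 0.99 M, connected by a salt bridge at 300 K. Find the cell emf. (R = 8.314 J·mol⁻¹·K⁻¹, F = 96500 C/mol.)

Both half-cells are Fe²⁺/Fe, so E°_cell = 0. The concentrated side is the cathode; the cell reaction moves Fe²⁺ from high to low concentration with n = 2.
Q = [Fe²⁺]_dilute/[Fe²⁺]_conc = 0.05/0.99 = 0.0505.
E = 0 − (RT/nF) ln Q = −((8.314×300)/(2×96500))(-2.986) = 0.0386 V.

0.039 V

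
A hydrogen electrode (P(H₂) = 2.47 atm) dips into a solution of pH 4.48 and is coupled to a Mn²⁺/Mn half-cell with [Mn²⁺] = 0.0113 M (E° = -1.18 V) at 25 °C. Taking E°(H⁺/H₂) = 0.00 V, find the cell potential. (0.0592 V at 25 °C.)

0.96 V

The hydrogen couple is the cathode, so E°_cell = 1.18 V; n = 2.
[H⁺] = 10^(−4.48) = 3.3 × 10^-5 M, and Q = [Mn²⁺]·P(H₂) / [H⁺]^2 = 2.55 × 10^7.
E = E° − (0.0592/2) log Q = 1.18 − (0.0592/2)(7.406) = 0.961 V.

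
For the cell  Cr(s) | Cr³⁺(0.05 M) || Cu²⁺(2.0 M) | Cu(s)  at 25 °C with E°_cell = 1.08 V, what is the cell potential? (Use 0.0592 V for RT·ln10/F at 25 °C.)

1.11 V

Balancing electrons gives n = 6; the reaction quotient is Q = [Cr³⁺]^2/[Cu²⁺]^3 = 3.13 × 10^-4.
At 25 °C, E = E° − (0.0592/n) log Q = 1.08 − (0.0592/6)(-3.505) = 1.080 + 0.035 = 1.115 V.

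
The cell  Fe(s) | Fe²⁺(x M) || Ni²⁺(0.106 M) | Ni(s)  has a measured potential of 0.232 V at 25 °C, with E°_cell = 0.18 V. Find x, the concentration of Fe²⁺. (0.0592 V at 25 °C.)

0.0019 M

From the Nernst equation, log Q = n(E° − E)/0.0592 = 2(0.18 − 0.232)/0.0592 = -1.757, so Q = 0.0175.
With Q = [Fe²⁺]/[Ni²⁺] and the known concentrations, [Fe²⁺] in the numerator gives [Fe²⁺] = 0.0019 M.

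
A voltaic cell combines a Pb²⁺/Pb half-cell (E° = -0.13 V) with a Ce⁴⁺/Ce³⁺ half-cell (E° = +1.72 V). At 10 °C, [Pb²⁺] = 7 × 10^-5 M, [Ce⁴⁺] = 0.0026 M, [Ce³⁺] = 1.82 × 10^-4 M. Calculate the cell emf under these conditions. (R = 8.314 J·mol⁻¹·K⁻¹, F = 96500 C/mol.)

2.03 V

The Ce⁴⁺/Ce³⁺ couple has the higher reduction potential and acts as the cathode, so E°_cell = +1.72 − (-0.13) = 1.85 V.
Balancing electrons gives n = 2; the reaction quotient is Q = [Pb²⁺]·[Ce³⁺]^2/[Ce⁴⁺]^2 = 3.43 × 10^-7.
E = E° − (RT/nF) ln Q = 1.85 − (8.314×283)/(2×96500) × (-14.886) = 1.850 + 0.181 = 2.031 V.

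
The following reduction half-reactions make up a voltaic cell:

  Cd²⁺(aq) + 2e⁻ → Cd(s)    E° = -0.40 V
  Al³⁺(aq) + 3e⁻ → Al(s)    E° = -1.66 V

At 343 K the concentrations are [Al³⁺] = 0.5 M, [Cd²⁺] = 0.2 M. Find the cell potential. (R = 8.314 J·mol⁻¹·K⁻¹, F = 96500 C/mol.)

1.24 V

The Cd²⁺/Cd couple has the higher reduction potential and acts as the cathode, so E°_cell = -0.40 − (-1.66) = 1.26 V.
Balancing electrons gives n = 6; the reaction quotient is Q = [Al³⁺]^2/[Cd²⁺]^3 = 31.2.
E = E° − (RT/nF) ln Q = 1.26 − (8.314×343)/(6×96500) × (3.442) = 1.260 − 0.017 = 1.243 V.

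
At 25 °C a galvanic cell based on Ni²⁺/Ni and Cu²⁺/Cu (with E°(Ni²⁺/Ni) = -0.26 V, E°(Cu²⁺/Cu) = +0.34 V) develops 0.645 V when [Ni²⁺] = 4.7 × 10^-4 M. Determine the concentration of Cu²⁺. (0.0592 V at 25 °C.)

From the Nernst equation, log Q = n(E° − E)/0.0592 = 2(0.60 − 0.645)/0.0592 = -1.520, so Q = 0.0302.
With Q = [Ni²⁺]/[Cu²⁺] and the known concentrations, [Cu²⁺] in the denominator gives [Cu²⁺] = 0.016 M.

0.016 M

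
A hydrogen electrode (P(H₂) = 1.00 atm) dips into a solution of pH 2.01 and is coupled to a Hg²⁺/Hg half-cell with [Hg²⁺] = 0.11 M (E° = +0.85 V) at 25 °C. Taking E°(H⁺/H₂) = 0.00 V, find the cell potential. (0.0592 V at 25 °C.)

0.94 V

The Hg²⁺/Hg couple is the cathode, so E°_cell = 0.85 V; n = 2.
[H⁺] = 10^(−2.01) = 0.0098 M, and Q = [H⁺]^2 / ([Hg²⁺]·P(H₂)) = 8.68 × 10^-4.
E = E° − (0.0592/2) log Q = 0.85 − (0.0592/2)(-3.061) = 0.941 V.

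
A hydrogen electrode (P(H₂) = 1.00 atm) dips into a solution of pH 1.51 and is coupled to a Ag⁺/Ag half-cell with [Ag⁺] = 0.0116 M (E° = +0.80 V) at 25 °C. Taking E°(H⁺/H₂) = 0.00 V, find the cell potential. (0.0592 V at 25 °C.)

0.77 V

The Ag⁺/Ag couple is the cathode, so E°_cell = 0.80 V; n = 2.
[H⁺] = 10^(−1.51) = 0.031 M, and Q = [H⁺]^2 / ([Ag⁺]^2·P(H₂)) = 7.10.
E = E° − (0.0592/2) log Q = 0.80 − (0.0592/2)(0.851) = 0.775 V.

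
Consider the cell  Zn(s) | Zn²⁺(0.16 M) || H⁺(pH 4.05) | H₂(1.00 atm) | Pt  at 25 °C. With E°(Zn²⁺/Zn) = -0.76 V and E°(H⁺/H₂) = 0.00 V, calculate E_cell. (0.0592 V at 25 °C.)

The hydrogen couple is the cathode, so E°_cell = 0.76 V; n = 2.
[H⁺] = 10^(−4.05) = 8.9 × 10^-5 M, and Q = [Zn²⁺]·P(H₂) / [H⁺]^2 = 2.01 × 10^7.
E = E° − (0.0592/2) log Q = 0.76 − (0.0592/2)(7.304) = 0.544 V.

0.54 V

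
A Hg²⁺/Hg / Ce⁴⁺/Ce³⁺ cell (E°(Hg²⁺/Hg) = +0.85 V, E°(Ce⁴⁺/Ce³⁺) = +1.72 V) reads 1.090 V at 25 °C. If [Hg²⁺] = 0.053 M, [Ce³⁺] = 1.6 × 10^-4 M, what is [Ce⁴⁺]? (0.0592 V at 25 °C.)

From the Nernst equation, log Q = n(E° − E)/0.0592 = 2(0.87 − 1.090)/0.0592 = -7.432, so Q = 3.69 × 10^-8.
With Q = [Hg²⁺]·[Ce³⁺]^2/[Ce⁴⁺]^2 and the known concentrations, [Ce⁴⁺]^2 in the denominator gives [Ce⁴⁺] = 0.19 M.

0.19 M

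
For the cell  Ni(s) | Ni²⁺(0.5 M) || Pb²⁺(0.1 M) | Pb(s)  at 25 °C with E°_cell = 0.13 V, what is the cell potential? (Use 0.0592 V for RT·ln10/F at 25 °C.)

Balancing electrons gives n = 2; the reaction quotient is Q = [Ni²⁺]/[Pb²⁺] = 5.00.
At 25 °C, E = E° − (0.0592/n) log Q = 0.13 − (0.0592/2)(0.699) = 0.130 − 0.021 = 0.109 V.

0.109 V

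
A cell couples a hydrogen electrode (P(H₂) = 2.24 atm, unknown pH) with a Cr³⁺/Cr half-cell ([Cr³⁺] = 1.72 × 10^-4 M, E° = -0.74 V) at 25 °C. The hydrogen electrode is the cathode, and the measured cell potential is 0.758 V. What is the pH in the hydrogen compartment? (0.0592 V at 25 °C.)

E°_cell = 0.74 V and n = 6.
log Q = n(E° − E)/0.0592 = 6×(0.74 − 0.758)/0.0592 = -1.824.
With Q = [Cr³⁺]^2·P(H₂)^3 / [H⁺]^6, solving for [H⁺] gives log[H⁺] = -0.776, so pH = 0.78.

pH = 0.78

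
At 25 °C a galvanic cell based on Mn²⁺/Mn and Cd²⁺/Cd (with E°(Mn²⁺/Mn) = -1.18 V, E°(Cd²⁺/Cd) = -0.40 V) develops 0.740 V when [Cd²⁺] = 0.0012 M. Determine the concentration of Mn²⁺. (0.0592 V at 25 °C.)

From the Nernst equation, log Q = n(E° − E)/0.0592 = 2(0.78 − 0.740)/0.0592 = 1.351, so Q = 22.5.
With Q = [Mn²⁺]/[Cd²⁺] and the known concentrations, [Mn²⁺] in the numerator gives [Mn²⁺] = 0.027 M.

0.027 M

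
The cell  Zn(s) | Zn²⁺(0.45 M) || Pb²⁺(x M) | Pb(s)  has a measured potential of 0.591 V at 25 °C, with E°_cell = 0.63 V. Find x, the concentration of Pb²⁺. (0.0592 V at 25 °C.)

0.022 M

From the Nernst equation, log Q = n(E° − E)/0.0592 = 2(0.63 − 0.591)/0.0592 = 1.318, so Q = 20.8.
With Q = [Zn²⁺]/[Pb²⁺] and the known concentrations, [Pb²⁺] in the denominator gives [Pb²⁺] = 0.022 M.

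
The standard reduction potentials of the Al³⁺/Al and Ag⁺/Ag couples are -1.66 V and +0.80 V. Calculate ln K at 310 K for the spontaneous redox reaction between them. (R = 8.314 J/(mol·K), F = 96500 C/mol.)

ln K = 276.3

E°_cell = +0.80 − (-1.66) = 2.46 V, with n = 3 electrons transferred.
At equilibrium E = 0, so the Nernst equation gives ln K = nFE°/RT = (3)(96500)(2.46)/((8.314)(310)) = 276.32.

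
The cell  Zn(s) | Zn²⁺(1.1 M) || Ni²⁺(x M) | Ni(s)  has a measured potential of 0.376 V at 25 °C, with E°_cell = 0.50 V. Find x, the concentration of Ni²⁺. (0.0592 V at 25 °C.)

7.1 × 10^-5 M

From the Nernst equation, log Q = n(E° − E)/0.0592 = 2(0.50 − 0.376)/0.0592 = 4.189, so Q = 1.55 × 10^4.
With Q = [Zn²⁺]/[Ni²⁺] and the known concentrations, [Ni²⁺] in the denominator gives [Ni²⁺] = 7.1 × 10^-5 M.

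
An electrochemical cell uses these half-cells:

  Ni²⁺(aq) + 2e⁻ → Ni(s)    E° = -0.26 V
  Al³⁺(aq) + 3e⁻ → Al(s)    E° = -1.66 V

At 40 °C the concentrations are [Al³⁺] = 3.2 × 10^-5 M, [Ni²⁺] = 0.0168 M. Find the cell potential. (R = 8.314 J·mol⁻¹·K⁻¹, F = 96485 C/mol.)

1.44 V

The Ni²⁺/Ni couple has the higher reduction potential and acts as the cathode, so E°_cell = -0.26 − (-1.66) = 1.40 V.
Balancing electrons gives n = 6; the reaction quotient is Q = [Al³⁺]^2/[Ni²⁺]^3 = 2.16 × 10^-4.
E = E° − (RT/nF) ln Q = 1.40 − (8.314×313)/(6×96485) × (-8.440) = 1.400 + 0.038 = 1.438 V.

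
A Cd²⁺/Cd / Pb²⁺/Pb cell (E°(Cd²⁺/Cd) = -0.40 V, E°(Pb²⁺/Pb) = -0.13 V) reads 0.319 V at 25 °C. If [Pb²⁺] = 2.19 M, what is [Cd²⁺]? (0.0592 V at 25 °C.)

0.048 M

From the Nernst equation, log Q = n(E° − E)/0.0592 = 2(0.27 − 0.319)/0.0592 = -1.655, so Q = 0.0221.
With Q = [Cd²⁺]/[Pb²⁺] and the known concentrations, [Cd²⁺] in the numerator gives [Cd²⁺] = 0.048 M.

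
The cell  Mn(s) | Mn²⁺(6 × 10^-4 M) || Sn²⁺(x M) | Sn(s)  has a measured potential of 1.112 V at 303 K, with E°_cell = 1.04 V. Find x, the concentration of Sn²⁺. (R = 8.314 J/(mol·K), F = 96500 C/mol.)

0.15 M

From the Nernst equation, ln Q = nF(E° − E)/RT = 2×96500×(1.04 − 1.112)/(8.314×303) = -5.516, so Q = 0.00402.
With Q = [Mn²⁺]/[Sn²⁺] and the known concentrations, [Sn²⁺] in the denominator gives [Sn²⁺] = 0.15 M.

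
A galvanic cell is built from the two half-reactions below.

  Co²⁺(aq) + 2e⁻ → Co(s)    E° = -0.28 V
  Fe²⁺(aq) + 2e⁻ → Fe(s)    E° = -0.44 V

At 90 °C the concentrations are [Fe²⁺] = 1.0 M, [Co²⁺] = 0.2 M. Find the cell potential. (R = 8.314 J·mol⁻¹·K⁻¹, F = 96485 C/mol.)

0.135 V

The Co²⁺/Co couple has the higher reduction potential and acts as the cathode, so E°_cell = -0.28 − (-0.44) = 0.16 V.
Balancing electrons gives n = 2; the reaction quotient is Q = [Fe²⁺]/[Co²⁺] = 5.00.
E = E° − (RT/nF) ln Q = 0.16 − (8.314×363)/(2×96485) × (1.609) = 0.160 − 0.025 = 0.135 V.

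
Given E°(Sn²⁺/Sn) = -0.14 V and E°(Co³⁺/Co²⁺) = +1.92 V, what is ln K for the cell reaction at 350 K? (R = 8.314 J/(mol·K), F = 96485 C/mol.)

ln K = 136.6

E°_cell = +1.92 − (-0.14) = 2.06 V, with n = 2 electrons transferred.
At equilibrium E = 0, so the Nernst equation gives ln K = nFE°/RT = (2)(96485)(2.06)/((8.314)(350)) = 136.61.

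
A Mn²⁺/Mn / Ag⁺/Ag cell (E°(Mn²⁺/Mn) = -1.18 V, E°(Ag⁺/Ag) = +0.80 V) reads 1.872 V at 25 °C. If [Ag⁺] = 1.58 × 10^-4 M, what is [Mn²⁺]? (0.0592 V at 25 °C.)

From the Nernst equation, log Q = n(E° − E)/0.0592 = 2(1.98 − 1.872)/0.0592 = 3.649, so Q = 4450.
With Q = [Mn²⁺]/[Ag⁺]^2 and the known concentrations, [Mn²⁺] in the numerator gives [Mn²⁺] = 1.1 × 10^-4 M.

1.1 × 10^-4 M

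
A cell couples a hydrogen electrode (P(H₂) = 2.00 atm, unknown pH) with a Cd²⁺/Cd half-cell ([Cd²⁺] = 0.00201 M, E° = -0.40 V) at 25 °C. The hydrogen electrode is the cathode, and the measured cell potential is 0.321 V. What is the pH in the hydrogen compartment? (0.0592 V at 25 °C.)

E°_cell = 0.40 V and n = 2.
log Q = n(E° − E)/0.0592 = 2×(0.40 − 0.321)/0.0592 = 2.669.
With Q = [Cd²⁺]·P(H₂) / [H⁺]^2, solving for [H⁺] gives log[H⁺] = -2.532, so pH = 2.53.

pH = 2.53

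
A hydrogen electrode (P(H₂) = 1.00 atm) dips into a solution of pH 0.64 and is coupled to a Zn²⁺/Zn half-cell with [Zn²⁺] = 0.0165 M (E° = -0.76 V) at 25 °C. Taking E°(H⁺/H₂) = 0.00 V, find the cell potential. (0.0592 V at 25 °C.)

0.77 V

The hydrogen couple is the cathode, so E°_cell = 0.76 V; n = 2.
[H⁺] = 10^(−0.64) = 0.23 M, and Q = [Zn²⁺]·P(H₂) / [H⁺]^2 = 0.314.
E = E° − (0.0592/2) log Q = 0.76 − (0.0592/2)(-0.503) = 0.775 V.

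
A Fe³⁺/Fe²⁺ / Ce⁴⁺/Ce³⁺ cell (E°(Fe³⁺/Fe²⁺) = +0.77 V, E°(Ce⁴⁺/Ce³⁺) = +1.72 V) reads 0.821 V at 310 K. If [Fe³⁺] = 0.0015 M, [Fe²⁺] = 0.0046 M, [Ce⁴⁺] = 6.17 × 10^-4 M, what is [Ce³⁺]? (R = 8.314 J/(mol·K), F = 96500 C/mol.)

From the Nernst equation, ln Q = nF(E° − E)/RT = 1×96500×(0.95 − 0.821)/(8.314×310) = 4.830, so Q = 125.
With Q = [Fe³⁺]·[Ce³⁺]/([Fe²⁺]·[Ce⁴⁺]) and the known concentrations, [Ce³⁺] in the numerator gives [Ce³⁺] = 0.24 M.

0.24 M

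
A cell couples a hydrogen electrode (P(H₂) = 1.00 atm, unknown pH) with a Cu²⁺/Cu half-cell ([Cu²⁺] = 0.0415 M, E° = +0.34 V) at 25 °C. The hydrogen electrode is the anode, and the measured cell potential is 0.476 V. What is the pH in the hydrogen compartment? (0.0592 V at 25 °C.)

pH = 2.99

E°_cell = 0.34 V and n = 2.
log Q = n(E° − E)/0.0592 = 2×(0.34 − 0.476)/0.0592 = -4.595.
With Q = [H⁺]^2 / ([Cu²⁺]·P(H₂)), solving for [H⁺] gives log[H⁺] = -2.988, so pH = 2.99.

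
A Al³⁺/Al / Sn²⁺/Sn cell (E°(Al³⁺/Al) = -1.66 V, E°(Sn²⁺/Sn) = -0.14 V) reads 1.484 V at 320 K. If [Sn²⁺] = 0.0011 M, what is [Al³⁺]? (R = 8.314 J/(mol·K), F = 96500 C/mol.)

From the Nernst equation, ln Q = nF(E° − E)/RT = 6×96500×(1.52 − 1.484)/(8.314×320) = 7.835, so Q = 2530.
With Q = [Al³⁺]^2/[Sn²⁺]^3 and the known concentrations, [Al³⁺]^2 in the numerator gives [Al³⁺] = 0.0018 M.

0.0018 M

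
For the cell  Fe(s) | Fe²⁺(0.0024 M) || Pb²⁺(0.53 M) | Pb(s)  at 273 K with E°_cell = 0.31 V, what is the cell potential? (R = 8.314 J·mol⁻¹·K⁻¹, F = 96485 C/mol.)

Balancing electrons gives n = 2; the reaction quotient is Q = [Fe²⁺]/[Pb²⁺] = 0.00453.
E = E° − (RT/nF) ln Q = 0.31 − (8.314×273)/(2×96485) × (-5.397) = 0.310 + 0.063 = 0.373 V.

0.373 V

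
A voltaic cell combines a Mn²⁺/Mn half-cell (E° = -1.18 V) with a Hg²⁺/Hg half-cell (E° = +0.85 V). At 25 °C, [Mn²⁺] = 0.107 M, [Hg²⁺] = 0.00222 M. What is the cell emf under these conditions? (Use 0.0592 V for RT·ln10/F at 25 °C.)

1.98 V

The Hg²⁺/Hg couple has the higher reduction potential and acts as the cathode, so E°_cell = +0.85 − (-1.18) = 2.03 V.
Balancing electrons gives n = 2; the reaction quotient is Q = [Mn²⁺]/[Hg²⁺] = 48.2.
At 25 °C, E = E° − (0.0592/n) log Q = 2.03 − (0.0592/2)(1.683) = 2.030 − 0.050 = 1.980 V.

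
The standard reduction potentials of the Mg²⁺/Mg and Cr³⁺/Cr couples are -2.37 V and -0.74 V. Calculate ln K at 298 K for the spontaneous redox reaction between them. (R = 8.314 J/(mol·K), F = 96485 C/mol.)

ln K = 380.9

E°_cell = -0.74 − (-2.37) = 1.63 V, with n = 6 electrons transferred.
At equilibrium E = 0, so the Nernst equation gives ln K = nFE°/RT = (6)(96485)(1.63)/((8.314)(298)) = 380.87.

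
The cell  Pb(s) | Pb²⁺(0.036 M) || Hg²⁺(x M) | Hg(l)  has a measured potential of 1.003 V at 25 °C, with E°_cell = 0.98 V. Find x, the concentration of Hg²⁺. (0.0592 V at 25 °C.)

From the Nernst equation, log Q = n(E° − E)/0.0592 = 2(0.98 − 1.003)/0.0592 = -0.777, so Q = 0.167.
With Q = [Pb²⁺]/[Hg²⁺] and the known concentrations, [Hg²⁺] in the denominator gives [Hg²⁺] = 0.22 M.

0.22 M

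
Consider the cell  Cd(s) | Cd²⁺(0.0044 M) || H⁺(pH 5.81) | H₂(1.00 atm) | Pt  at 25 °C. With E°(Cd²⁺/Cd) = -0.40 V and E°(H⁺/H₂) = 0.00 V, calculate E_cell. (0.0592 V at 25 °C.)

The hydrogen couple is the cathode, so E°_cell = 0.40 V; n = 2.
[H⁺] = 10^(−5.81) = 1.5 × 10^-6 M, and Q = [Cd²⁺]·P(H₂) / [H⁺]^2 = 1.83 × 10^9.
E = E° − (0.0592/2) log Q = 0.40 − (0.0592/2)(9.263) = 0.126 V.

0.13 V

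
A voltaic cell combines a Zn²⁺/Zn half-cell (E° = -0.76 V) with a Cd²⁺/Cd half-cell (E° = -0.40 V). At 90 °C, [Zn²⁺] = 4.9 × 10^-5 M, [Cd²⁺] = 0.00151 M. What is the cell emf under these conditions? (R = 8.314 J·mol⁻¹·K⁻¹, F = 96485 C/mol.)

0.414 V

The Cd²⁺/Cd couple has the higher reduction potential and acts as the cathode, so E°_cell = -0.40 − (-0.76) = 0.36 V.
Balancing electrons gives n = 2; the reaction quotient is Q = [Zn²⁺]/[Cd²⁺] = 0.0325.
E = E° − (RT/nF) ln Q = 0.36 − (8.314×363)/(2×96485) × (-3.428) = 0.360 + 0.054 = 0.414 V.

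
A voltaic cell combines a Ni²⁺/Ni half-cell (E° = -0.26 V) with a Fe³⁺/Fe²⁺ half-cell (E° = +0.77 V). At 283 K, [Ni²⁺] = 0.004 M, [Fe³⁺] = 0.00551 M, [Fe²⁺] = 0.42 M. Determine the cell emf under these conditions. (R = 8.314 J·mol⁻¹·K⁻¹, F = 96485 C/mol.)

0.992 V

The Fe³⁺/Fe²⁺ couple has the higher reduction potential and acts as the cathode, so E°_cell = +0.77 − (-0.26) = 1.03 V.
Balancing electrons gives n = 2; the reaction quotient is Q = [Ni²⁺]·[Fe²⁺]^2/[Fe³⁺]^2 = 23.2.
E = E° − (RT/nF) ln Q = 1.03 − (8.314×283)/(2×96485) × (3.146) = 1.030 − 0.038 = 0.992 V.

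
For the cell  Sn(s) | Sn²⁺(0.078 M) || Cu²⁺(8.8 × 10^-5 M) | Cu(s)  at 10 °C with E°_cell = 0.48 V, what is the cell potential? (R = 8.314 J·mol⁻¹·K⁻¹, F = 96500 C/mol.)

0.397 V

Balancing electrons gives n = 2; the reaction quotient is Q = [Sn²⁺]/[Cu²⁺] = 886.
E = E° − (RT/nF) ln Q = 0.48 − (8.314×283)/(2×96500) × (6.787) = 0.480 − 0.083 = 0.397 V.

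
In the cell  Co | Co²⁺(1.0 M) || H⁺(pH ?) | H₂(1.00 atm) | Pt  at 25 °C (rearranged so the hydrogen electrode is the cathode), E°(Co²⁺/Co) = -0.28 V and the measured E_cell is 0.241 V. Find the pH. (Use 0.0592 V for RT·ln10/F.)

pH = 0.66

E°_cell = 0.28 V and n = 2.
log Q = n(E° − E)/0.0592 = 2×(0.28 − 0.241)/0.0592 = 1.318.
With Q = [Co²⁺]·P(H₂) / [H⁺]^2, solving for [H⁺] gives log[H⁺] = -0.659, so pH = 0.66.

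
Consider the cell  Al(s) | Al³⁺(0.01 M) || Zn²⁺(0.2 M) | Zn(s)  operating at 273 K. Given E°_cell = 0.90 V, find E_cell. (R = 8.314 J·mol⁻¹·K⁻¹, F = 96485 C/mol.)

Balancing electrons gives n = 6; the reaction quotient is Q = [Al³⁺]^2/[Zn²⁺]^3 = 0.0125.
E = E° − (RT/nF) ln Q = 0.90 − (8.314×273)/(6×96485) × (-4.382) = 0.900 + 0.017 = 0.917 V.

0.917 V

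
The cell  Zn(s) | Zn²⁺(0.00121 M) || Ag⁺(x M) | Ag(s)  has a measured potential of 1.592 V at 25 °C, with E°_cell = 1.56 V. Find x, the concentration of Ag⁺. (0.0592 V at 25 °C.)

0.12 M

From the Nernst equation, log Q = n(E° − E)/0.0592 = 2(1.56 − 1.592)/0.0592 = -1.081, so Q = 0.0830.
With Q = [Zn²⁺]/[Ag⁺]^2 and the known concentrations, [Ag⁺]^2 in the denominator gives [Ag⁺] = 0.12 M.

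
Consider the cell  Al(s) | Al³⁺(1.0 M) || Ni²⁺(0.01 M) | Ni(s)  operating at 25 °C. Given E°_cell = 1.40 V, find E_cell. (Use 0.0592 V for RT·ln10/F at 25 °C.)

Balancing electrons gives n = 6; the reaction quotient is Q = [Al³⁺]^2/[Ni²⁺]^3 = 1 × 10^6.
At 25 °C, E = E° − (0.0592/n) log Q = 1.40 − (0.0592/6)(6.000) = 1.400 − 0.059 = 1.341 V.

1.34 V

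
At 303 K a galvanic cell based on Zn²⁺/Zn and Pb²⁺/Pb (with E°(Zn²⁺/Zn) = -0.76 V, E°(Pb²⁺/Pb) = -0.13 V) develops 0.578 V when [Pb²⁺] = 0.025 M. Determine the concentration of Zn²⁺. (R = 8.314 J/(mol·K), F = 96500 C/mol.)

1.3 M

From the Nernst equation, ln Q = nF(E° − E)/RT = 2×96500×(0.63 − 0.578)/(8.314×303) = 3.984, so Q = 53.7.
With Q = [Zn²⁺]/[Pb²⁺] and the known concentrations, [Zn²⁺] in the numerator gives [Zn²⁺] = 1.3 M.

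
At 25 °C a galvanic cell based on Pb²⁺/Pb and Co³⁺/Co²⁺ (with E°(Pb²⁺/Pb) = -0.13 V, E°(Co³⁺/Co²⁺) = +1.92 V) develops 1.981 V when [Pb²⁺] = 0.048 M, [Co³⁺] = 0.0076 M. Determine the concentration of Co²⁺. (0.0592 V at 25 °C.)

0.51 M

From the Nernst equation, log Q = n(E° − E)/0.0592 = 2(2.05 − 1.981)/0.0592 = 2.331, so Q = 214.
With Q = [Pb²⁺]·[Co²⁺]^2/[Co³⁺]^2 and the known concentrations, [Co²⁺]^2 in the numerator gives [Co²⁺] = 0.51 M.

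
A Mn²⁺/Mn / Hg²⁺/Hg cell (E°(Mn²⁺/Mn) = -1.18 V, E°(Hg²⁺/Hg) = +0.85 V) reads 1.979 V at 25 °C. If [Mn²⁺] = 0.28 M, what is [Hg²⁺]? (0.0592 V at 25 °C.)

From the Nernst equation, log Q = n(E° − E)/0.0592 = 2(2.03 − 1.979)/0.0592 = 1.723, so Q = 52.8.
With Q = [Mn²⁺]/[Hg²⁺] and the known concentrations, [Hg²⁺] in the denominator gives [Hg²⁺] = 0.0053 M.

0.0053 M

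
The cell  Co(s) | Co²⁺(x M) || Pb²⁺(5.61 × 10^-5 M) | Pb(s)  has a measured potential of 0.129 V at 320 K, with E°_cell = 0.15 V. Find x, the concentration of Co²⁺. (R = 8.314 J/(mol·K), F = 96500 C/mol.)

From the Nernst equation, ln Q = nF(E° − E)/RT = 2×96500×(0.15 − 0.129)/(8.314×320) = 1.523, so Q = 4.59.
With Q = [Co²⁺]/[Pb²⁺] and the known concentrations, [Co²⁺] in the numerator gives [Co²⁺] = 2.6 × 10^-4 M.

2.6 × 10^-4 M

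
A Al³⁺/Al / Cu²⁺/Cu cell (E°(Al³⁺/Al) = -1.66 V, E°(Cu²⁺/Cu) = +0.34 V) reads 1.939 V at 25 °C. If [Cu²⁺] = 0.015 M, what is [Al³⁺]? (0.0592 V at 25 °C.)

From the Nernst equation, log Q = n(E° − E)/0.0592 = 6(2.00 − 1.939)/0.0592 = 6.182, so Q = 1.52 × 10^6.
With Q = [Al³⁺]^2/[Cu²⁺]^3 and the known concentrations, [Al³⁺]^2 in the numerator gives [Al³⁺] = 2.3 M.

2.3 M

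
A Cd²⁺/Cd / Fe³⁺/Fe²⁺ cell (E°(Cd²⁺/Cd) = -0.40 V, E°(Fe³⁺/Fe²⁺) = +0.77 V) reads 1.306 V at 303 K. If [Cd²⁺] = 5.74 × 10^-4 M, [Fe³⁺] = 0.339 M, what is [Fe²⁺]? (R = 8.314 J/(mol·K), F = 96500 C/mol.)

0.077 M

From the Nernst equation, ln Q = nF(E° − E)/RT = 2×96500×(1.17 − 1.306)/(8.314×303) = -10.419, so Q = 2.98 × 10^-5.
With Q = [Cd²⁺]·[Fe²⁺]^2/[Fe³⁺]^2 and the known concentrations, [Fe²⁺]^2 in the numerator gives [Fe²⁺] = 0.077 M.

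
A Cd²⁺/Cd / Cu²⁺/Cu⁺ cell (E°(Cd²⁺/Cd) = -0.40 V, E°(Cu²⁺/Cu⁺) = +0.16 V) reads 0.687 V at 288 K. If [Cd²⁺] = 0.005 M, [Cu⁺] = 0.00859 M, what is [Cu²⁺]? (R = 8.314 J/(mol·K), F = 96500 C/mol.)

0.1 M

From the Nernst equation, ln Q = nF(E° − E)/RT = 2×96500×(0.56 − 0.687)/(8.314×288) = -10.237, so Q = 3.58 × 10^-5.
With Q = [Cd²⁺]·[Cu⁺]^2/[Cu²⁺]^2 and the known concentrations, [Cu²⁺]^2 in the denominator gives [Cu²⁺] = 0.1 M.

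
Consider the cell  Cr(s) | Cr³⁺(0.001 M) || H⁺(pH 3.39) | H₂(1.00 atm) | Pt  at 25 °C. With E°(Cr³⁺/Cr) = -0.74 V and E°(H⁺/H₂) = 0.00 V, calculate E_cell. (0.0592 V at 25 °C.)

0.60 V

The hydrogen couple is the cathode, so E°_cell = 0.74 V; n = 6.
[H⁺] = 10^(−3.39) = 4.1 × 10^-4 M, and Q = [Cr³⁺]^2·P(H₂)^3 / [H⁺]^6 = 2.19 × 10^14.
E = E° − (0.0592/6) log Q = 0.74 − (0.0592/6)(14.340) = 0.599 V.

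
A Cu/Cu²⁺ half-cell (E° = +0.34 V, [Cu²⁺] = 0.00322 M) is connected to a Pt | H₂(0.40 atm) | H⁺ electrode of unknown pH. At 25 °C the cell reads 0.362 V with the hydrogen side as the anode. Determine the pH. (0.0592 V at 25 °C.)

E°_cell = 0.34 V and n = 2.
log Q = n(E° − E)/0.0592 = 2×(0.34 − 0.362)/0.0592 = -0.743.
With Q = [H⁺]^2 / ([Cu²⁺]·P(H₂)), solving for [H⁺] gives log[H⁺] = -1.817, so pH = 1.82.

pH = 1.82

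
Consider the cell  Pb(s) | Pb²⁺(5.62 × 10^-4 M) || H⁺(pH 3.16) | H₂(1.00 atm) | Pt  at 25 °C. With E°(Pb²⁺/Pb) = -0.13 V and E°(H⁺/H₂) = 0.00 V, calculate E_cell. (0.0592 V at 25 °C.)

0.039 V

The hydrogen couple is the cathode, so E°_cell = 0.13 V; n = 2.
[H⁺] = 10^(−3.16) = 6.9 × 10^-4 M, and Q = [Pb²⁺]·P(H₂) / [H⁺]^2 = 1170.
E = E° − (0.0592/2) log Q = 0.13 − (0.0592/2)(3.070) = 0.039 V.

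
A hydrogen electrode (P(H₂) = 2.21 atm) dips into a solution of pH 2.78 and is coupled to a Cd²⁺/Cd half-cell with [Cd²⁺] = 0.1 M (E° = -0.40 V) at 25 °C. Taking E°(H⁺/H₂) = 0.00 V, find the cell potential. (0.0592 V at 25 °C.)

The hydrogen couple is the cathode, so E°_cell = 0.40 V; n = 2.
[H⁺] = 10^(−2.78) = 0.0017 M, and Q = [Cd²⁺]·P(H₂) / [H⁺]^2 = 8.02 × 10^4.
E = E° − (0.0592/2) log Q = 0.40 − (0.0592/2)(4.904) = 0.255 V.

0.25 V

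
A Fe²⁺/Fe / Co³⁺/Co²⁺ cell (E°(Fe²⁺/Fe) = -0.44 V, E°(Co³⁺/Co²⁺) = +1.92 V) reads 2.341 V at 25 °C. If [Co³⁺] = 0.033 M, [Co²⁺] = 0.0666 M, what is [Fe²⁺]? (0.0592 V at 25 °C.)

From the Nernst equation, log Q = n(E° − E)/0.0592 = 2(2.36 − 2.341)/0.0592 = 0.642, so Q = 4.38.
With Q = [Fe²⁺]·[Co²⁺]^2/[Co³⁺]^2 and the known concentrations, [Fe²⁺] in the numerator gives [Fe²⁺] = 1.1 M.

1.1 M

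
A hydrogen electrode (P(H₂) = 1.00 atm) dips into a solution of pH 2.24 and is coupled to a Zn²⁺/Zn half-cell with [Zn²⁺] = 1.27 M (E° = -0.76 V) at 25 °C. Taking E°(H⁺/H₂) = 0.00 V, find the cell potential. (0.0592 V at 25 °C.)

0.62 V

The hydrogen couple is the cathode, so E°_cell = 0.76 V; n = 2.
[H⁺] = 10^(−2.24) = 0.0058 M, and Q = [Zn²⁺]·P(H₂) / [H⁺]^2 = 3.84 × 10^4.
E = E° − (0.0592/2) log Q = 0.76 − (0.0592/2)(4.584) = 0.624 V.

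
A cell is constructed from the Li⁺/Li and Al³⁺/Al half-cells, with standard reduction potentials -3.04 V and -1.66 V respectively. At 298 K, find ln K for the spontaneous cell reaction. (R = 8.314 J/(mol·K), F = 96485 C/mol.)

E°_cell = -1.66 − (-3.04) = 1.38 V, with n = 3 electrons transferred.
At equilibrium E = 0, so the Nernst equation gives ln K = nFE°/RT = (3)(96485)(1.38)/((8.314)(298)) = 161.23.

ln K = 161.2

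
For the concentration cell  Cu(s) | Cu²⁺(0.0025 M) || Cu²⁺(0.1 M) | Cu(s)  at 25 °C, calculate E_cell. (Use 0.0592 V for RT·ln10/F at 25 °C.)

0.047 V

Both half-cells are Cu²⁺/Cu, so E°_cell = 0. The concentrated side is the cathode; the cell reaction moves Cu²⁺ from high to low concentration with n = 2.
Q = [Cu²⁺]_dilute/[Cu²⁺]_conc = 0.0025/0.1 = 0.0250.
E = 0 − (0.0592/2) log Q = −(0.0592/2)(-1.602) = 0.0474 V.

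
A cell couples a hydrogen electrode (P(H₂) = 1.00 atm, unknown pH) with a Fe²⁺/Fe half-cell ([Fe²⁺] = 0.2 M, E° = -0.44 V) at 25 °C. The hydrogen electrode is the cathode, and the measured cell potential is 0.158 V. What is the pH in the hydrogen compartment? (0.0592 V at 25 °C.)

E°_cell = 0.44 V and n = 2.
log Q = n(E° − E)/0.0592 = 2×(0.44 − 0.158)/0.0592 = 9.527.
With Q = [Fe²⁺]·P(H₂) / [H⁺]^2, solving for [H⁺] gives log[H⁺] = -5.113, so pH = 5.11.

pH = 5.11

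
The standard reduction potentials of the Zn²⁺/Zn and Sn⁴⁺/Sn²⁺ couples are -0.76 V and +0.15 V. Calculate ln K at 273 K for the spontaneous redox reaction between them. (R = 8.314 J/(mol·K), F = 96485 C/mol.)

ln K = 77.4

E°_cell = +0.15 − (-0.76) = 0.91 V, with n = 2 electrons transferred.
At equilibrium E = 0, so the Nernst equation gives ln K = nFE°/RT = (2)(96485)(0.91)/((8.314)(273)) = 77.37.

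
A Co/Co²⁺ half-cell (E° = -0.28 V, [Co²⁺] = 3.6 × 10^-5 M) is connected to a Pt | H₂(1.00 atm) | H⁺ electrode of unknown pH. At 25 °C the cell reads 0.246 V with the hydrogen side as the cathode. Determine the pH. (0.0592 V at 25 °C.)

pH = 2.80

E°_cell = 0.28 V and n = 2.
log Q = n(E° − E)/0.0592 = 2×(0.28 − 0.246)/0.0592 = 1.149.
With Q = [Co²⁺]·P(H₂) / [H⁺]^2, solving for [H⁺] gives log[H⁺] = -2.796, so pH = 2.80.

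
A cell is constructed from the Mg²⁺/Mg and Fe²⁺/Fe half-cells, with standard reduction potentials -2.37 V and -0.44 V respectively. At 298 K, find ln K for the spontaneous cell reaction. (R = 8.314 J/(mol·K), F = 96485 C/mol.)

ln K = 150.3

E°_cell = -0.44 − (-2.37) = 1.93 V, with n = 2 electrons transferred.
At equilibrium E = 0, so the Nernst equation gives ln K = nFE°/RT = (2)(96485)(1.93)/((8.314)(298)) = 150.32.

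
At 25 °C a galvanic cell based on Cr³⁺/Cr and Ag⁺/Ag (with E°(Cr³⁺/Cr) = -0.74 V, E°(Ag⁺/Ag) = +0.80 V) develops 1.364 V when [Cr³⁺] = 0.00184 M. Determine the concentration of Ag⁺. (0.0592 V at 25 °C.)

1.3 × 10^-4 M

From the Nernst equation, log Q = n(E° − E)/0.0592 = 3(1.54 − 1.364)/0.0592 = 8.919, so Q = 8.3 × 10^8.
With Q = [Cr³⁺]/[Ag⁺]^3 and the known concentrations, [Ag⁺]^3 in the denominator gives [Ag⁺] = 1.3 × 10^-4 M.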